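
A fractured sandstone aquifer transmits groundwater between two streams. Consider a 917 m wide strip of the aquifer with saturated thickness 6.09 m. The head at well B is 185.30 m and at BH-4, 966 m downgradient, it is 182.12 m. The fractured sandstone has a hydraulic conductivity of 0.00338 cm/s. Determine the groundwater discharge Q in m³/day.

53.7

Convert K: 0.00338 cm/s × 864 = 2.920 m/day.
Cross-sectional area A = 917 × 6.09 = 5585 m².
Hydraulic gradient i = (185.30 − 182.12) / 966 = 3.18 / 966 = 0.003292.
Darcy's law: Q = K · A · i = 2.920 × 5585 × 0.003292 = 53.69 m³/day.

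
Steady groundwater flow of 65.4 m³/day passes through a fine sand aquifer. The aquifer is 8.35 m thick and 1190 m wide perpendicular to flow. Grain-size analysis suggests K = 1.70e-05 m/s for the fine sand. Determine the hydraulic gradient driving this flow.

0.00448

Convert K: 1.70e-05 m/s × 86400 = 1.469 m/day.
Cross-sectional area A = 1190 × 8.35 = 9936 m².
From Q = K·A·i, i = Q / (K·A) = 65.4 / (1.469 × 9936) = 0.004481.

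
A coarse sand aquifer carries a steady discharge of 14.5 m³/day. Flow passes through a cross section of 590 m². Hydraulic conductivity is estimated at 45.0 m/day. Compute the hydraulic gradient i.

0.000546

From Q = K·A·i, i = Q / (K·A) = 14.5 / (45.00 × 590.0) = 0.0005461.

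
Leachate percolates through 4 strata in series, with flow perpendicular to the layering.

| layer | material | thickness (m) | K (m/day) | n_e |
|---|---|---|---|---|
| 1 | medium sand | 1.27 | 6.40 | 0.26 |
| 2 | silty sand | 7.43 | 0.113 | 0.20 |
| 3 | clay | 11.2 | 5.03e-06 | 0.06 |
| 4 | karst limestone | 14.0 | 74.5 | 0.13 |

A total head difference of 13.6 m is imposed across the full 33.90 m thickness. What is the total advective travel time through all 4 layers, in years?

1930

With flow normal to the layers, continuity requires the same specific discharge q through every layer.
Σ(b_i/K_i) = 1.27/6.40 + 7.43/0.113 + 11.2/5.03e-06 + 14.0/74.5 = 2.227e+06 d.
q = Δh / Σ(b_i/K_i) = 13.6 / 2.227e+06 = 6.108e-06 m/day.
In each layer the seepage velocity is v_i = q/n_i, so the layer transit time is t_i = b_i·n_i / q:
  layer 1 (medium sand): t_1 = 1.27 × 0.26 / 6.108e-06 = 54063 d
  layer 2 (silty sand): t_2 = 7.43 × 0.20 / 6.108e-06 = 2.433e+05 d
  layer 3 (clay): t_3 = 11.2 × 0.06 / 6.108e-06 = 1.100e+05 d
  layer 4 (karst limestone): t_4 = 14.0 × 0.13 / 6.108e-06 = 2.980e+05 d
Total t = Σ t_i = 7.054e+05 days = 1931 years.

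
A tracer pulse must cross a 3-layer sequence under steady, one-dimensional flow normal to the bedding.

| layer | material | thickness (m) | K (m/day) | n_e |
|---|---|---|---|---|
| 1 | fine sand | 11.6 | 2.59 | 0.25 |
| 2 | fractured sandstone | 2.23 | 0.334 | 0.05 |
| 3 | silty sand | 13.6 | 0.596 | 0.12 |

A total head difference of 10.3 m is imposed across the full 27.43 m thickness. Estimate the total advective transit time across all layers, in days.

15.3

With flow normal to the layers, continuity requires the same specific discharge q through every layer.
Σ(b_i/K_i) = 11.6/2.59 + 2.23/0.334 + 13.6/0.596 = 33.97 d.
q = Δh / Σ(b_i/K_i) = 10.3 / 33.97 = 0.3032 m/day.
In each layer the seepage velocity is v_i = q/n_i, so the layer transit time is t_i = b_i·n_i / q:
  layer 1 (fine sand): t_1 = 11.6 × 0.25 / 0.3032 = 9.566 d
  layer 2 (fractured sandstone): t_2 = 2.23 × 0.05 / 0.3032 = 0.3678 d
  layer 3 (silty sand): t_3 = 13.6 × 0.12 / 0.3032 = 5.383 d
Total t = Σ t_i = 15.32 days.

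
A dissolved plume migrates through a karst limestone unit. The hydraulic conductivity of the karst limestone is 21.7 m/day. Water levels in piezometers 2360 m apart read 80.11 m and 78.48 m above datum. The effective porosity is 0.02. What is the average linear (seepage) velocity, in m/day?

0.749

Hydraulic gradient i = (80.11 − 78.48) / 2360 = 1.63 / 2360 = 0.0006907.
Darcy flux q = K · i = 21.70 × 0.0006907 = 0.01499 m/day.
Seepage velocity v = q / n_e = 0.01499 / 0.02 = 0.7494 m/day.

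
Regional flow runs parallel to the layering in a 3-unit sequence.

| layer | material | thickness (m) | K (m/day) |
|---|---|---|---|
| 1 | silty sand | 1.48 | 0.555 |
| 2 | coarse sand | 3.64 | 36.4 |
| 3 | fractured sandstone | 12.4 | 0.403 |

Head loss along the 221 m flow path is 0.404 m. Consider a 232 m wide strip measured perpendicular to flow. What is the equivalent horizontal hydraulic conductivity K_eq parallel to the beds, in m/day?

7.89

Flow is parallel to layering, so each bed carries its own Darcy discharge and the transmissivities add.
Σ(K_i·b_i) = 0.555×1.48 + 36.4×3.64 + 0.403×12.4 = 138.3 m²/day.
Total thickness b = 17.52 m, so K_eq = Σ(K_i·b_i)/b = 7.895 m/day.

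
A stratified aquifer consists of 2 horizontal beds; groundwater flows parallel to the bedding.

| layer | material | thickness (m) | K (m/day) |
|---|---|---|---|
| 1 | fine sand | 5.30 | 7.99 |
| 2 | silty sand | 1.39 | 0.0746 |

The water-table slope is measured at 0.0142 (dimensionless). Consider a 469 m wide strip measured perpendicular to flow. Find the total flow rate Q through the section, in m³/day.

283

Flow is parallel to layering, so each bed carries its own Darcy discharge and the transmissivities add.
Σ(K_i·b_i) = 7.99×5.30 + 0.0746×1.39 = 42.45 m²/day.
Hydraulic gradient i = 0.0142.
Q = Σ(K_i·b_i) · W · i = 42.45 × 469 × 0.01420 = 282.7 m³/day.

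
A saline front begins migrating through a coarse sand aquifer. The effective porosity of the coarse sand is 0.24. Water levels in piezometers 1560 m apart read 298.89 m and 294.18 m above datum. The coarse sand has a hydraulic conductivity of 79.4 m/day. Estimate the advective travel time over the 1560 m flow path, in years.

4.28

Hydraulic gradient i = (298.89 − 294.18) / 1560 = 4.71 / 1560 = 0.003019.
Darcy flux q = K · i = 79.40 × 0.003019 = 0.2397 m/day.
Seepage velocity v = q / n_e = 0.2397 / 0.24 = 0.9989 m/day.
Travel time t = L / v = 1560 / 0.9989 = 1562 days = 4.276 years.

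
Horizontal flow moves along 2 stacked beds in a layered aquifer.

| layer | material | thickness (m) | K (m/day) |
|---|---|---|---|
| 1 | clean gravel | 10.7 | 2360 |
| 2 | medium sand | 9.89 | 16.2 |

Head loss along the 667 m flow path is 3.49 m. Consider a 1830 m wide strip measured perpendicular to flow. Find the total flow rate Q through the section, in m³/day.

Flow is parallel to layering, so each bed carries its own Darcy discharge and the transmissivities add.
Σ(K_i·b_i) = 2360×10.7 + 16.2×9.89 = 25412 m²/day.
Hydraulic gradient i = Δh / L = 3.49 / 667 = 0.005232.
Q = Σ(K_i·b_i) · W · i = 25412 × 1830 × 0.005232 = 2.433e+05 m³/day.

243000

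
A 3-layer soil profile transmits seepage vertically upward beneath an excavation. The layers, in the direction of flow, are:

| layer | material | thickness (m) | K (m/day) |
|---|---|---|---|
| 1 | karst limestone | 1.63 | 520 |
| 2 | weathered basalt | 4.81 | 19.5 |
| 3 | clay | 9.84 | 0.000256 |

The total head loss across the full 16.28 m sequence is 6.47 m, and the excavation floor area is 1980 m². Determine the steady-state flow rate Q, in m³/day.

0.333

Flow is perpendicular to layering, so the layers act in series and the equivalent K is the thickness-weighted harmonic mean.
Total thickness L = 1.63 + 4.81 + 9.84 = 16.28 m.
Σ(b_i/K_i) = 1.63/520 + 4.81/19.5 + 9.84/0.000256 = 38438 d.
K_eq = L / Σ(b_i/K_i) = 16.28 / 38438 = 0.0004235 m/day.
Q = K_eq · A · (Δh/L) = 0.0004235 × 1980 × (6.47/16.28) = 0.3333 m³/day.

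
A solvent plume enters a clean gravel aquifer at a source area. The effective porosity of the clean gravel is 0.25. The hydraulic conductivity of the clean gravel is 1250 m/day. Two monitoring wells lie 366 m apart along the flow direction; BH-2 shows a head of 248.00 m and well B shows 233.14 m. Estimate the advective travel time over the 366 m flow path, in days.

1.80

Hydraulic gradient i = (248.00 − 233.14) / 366 = 14.86 / 366 = 0.04060.
Darcy flux q = K · i = 1250 × 0.04060 = 50.75 m/day.
Seepage velocity v = q / n_e = 50.75 / 0.25 = 203.0 m/day.
Travel time t = L / v = 366 / 203.0 = 1.803 days.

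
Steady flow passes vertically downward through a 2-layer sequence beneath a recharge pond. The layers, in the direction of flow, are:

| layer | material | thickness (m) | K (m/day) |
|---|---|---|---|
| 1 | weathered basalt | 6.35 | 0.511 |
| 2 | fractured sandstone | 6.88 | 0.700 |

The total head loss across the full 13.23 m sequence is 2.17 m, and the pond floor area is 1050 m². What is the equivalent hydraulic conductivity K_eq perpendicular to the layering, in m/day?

Flow is perpendicular to layering, so the layers act in series and the equivalent K is the thickness-weighted harmonic mean.
Total thickness L = 6.35 + 6.88 = 13.23 m.
Σ(b_i/K_i) = 6.35/0.511 + 6.88/0.700 = 22.26 d.
K_eq = L / Σ(b_i/K_i) = 13.23 / 22.26 = 0.5945 m/day.

0.594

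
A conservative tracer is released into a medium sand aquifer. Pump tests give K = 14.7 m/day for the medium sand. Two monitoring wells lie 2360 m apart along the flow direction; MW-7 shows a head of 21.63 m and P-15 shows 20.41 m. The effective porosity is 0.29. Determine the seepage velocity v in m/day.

0.0262

Hydraulic gradient i = (21.63 − 20.41) / 2360 = 1.22 / 2360 = 0.0005169.
Darcy flux q = K · i = 14.70 × 0.0005169 = 0.007599 m/day.
Seepage velocity v = q / n_e = 0.007599 / 0.29 = 0.02620 m/day.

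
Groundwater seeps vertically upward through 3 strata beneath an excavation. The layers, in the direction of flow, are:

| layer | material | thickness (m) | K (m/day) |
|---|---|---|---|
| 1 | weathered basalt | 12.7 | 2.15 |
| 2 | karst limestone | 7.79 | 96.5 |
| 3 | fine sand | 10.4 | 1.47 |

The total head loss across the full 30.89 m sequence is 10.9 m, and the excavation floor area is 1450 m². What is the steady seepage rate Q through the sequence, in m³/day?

1210

Flow is perpendicular to layering, so the layers act in series and the equivalent K is the thickness-weighted harmonic mean.
Total thickness L = 12.7 + 7.79 + 10.4 = 30.89 m.
Σ(b_i/K_i) = 12.7/2.15 + 7.79/96.5 + 10.4/1.47 = 13.06 d.
K_eq = L / Σ(b_i/K_i) = 30.89 / 13.06 = 2.365 m/day.
Q = K_eq · A · (Δh/L) = 2.365 × 1450 × (10.9/30.89) = 1210 m³/day.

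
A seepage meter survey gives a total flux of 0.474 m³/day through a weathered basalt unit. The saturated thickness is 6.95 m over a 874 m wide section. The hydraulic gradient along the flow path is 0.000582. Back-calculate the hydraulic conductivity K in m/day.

Cross-sectional area A = 874 × 6.95 = 6074 m².
Hydraulic gradient i = 0.000582.
From Q = K·A·i, K = Q / (A·i) = 0.474 / (6074 × 0.0005820) = 0.1341 m/day.

0.134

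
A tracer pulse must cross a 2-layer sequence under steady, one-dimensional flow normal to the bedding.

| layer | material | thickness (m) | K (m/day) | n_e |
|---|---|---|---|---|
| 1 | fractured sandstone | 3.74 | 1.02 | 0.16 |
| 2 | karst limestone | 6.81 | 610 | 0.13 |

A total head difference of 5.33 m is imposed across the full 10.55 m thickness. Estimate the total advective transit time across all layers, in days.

1.02

With flow normal to the layers, continuity requires the same specific discharge q through every layer.
Σ(b_i/K_i) = 3.74/1.02 + 6.81/610 = 3.678 d.
q = Δh / Σ(b_i/K_i) = 5.33 / 3.678 = 1.449 m/day.
In each layer the seepage velocity is v_i = q/n_i, so the layer transit time is t_i = b_i·n_i / q:
  layer 1 (fractured sandstone): t_1 = 3.74 × 0.16 / 1.449 = 0.4129 d
  layer 2 (karst limestone): t_2 = 6.81 × 0.13 / 1.449 = 0.6109 d
Total t = Σ t_i = 1.024 days.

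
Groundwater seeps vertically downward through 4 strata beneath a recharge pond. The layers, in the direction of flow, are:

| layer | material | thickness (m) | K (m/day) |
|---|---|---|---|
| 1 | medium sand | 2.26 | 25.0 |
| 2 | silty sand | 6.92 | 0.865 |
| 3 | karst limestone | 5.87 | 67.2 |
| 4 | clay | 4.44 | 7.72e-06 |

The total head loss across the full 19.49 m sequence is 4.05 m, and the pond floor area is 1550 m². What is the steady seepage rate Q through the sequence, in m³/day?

Flow is perpendicular to layering, so the layers act in series and the equivalent K is the thickness-weighted harmonic mean.
Total thickness L = 2.26 + 6.92 + 5.87 + 4.44 = 19.49 m.
Σ(b_i/K_i) = 2.26/25.0 + 6.92/0.865 + 5.87/67.2 + 4.44/7.72e-06 = 5.751e+05 d.
K_eq = L / Σ(b_i/K_i) = 19.49 / 5.751e+05 = 3.389e-05 m/day.
Q = K_eq · A · (Δh/L) = 3.389e-05 × 1550 × (4.05/19.49) = 0.01091 m³/day.

0.0109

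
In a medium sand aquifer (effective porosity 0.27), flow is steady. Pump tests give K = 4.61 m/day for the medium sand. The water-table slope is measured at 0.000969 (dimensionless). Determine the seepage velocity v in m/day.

0.0165

Hydraulic gradient i = 0.000969.
Darcy flux q = K · i = 4.610 × 0.0009690 = 0.004467 m/day.
Seepage velocity v = q / n_e = 0.004467 / 0.27 = 0.01654 m/day.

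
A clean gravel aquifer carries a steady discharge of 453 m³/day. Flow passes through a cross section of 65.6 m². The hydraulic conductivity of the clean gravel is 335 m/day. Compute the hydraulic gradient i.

From Q = K·A·i, i = Q / (K·A) = 453 / (335.0 × 65.60) = 0.02061.

0.0206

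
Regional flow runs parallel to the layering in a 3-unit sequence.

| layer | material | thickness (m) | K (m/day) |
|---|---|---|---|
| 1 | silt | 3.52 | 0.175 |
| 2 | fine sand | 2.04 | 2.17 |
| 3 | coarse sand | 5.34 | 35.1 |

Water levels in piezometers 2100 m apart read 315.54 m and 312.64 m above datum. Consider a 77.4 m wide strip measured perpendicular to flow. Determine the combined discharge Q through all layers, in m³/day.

Flow is parallel to layering, so each bed carries its own Darcy discharge and the transmissivities add.
Σ(K_i·b_i) = 0.175×3.52 + 2.17×2.04 + 35.1×5.34 = 192.5 m²/day.
Hydraulic gradient i = (315.54 − 312.64) / 2100 = 2.9 / 2100 = 0.001381.
Q = Σ(K_i·b_i) · W · i = 192.5 × 77.4 × 0.001381 = 20.57 m³/day.

20.6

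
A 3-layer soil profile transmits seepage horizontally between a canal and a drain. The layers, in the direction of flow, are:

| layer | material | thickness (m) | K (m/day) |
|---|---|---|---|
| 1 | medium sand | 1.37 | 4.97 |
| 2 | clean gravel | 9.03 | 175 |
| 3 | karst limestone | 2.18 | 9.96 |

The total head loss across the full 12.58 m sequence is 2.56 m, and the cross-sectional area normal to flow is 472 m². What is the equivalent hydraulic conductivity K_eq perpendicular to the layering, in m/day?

23.0

Flow is perpendicular to layering, so the layers act in series and the equivalent K is the thickness-weighted harmonic mean.
Total thickness L = 1.37 + 9.03 + 2.18 = 12.58 m.
Σ(b_i/K_i) = 1.37/4.97 + 9.03/175 + 2.18/9.96 = 0.5461 d.
K_eq = L / Σ(b_i/K_i) = 12.58 / 0.5461 = 23.03 m/day.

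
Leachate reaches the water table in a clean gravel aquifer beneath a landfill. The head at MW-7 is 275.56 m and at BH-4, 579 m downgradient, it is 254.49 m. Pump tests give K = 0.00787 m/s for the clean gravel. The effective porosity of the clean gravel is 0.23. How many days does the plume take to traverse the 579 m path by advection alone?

Convert K: 0.00787 m/s × 86400 = 680.0 m/day.
Hydraulic gradient i = (275.56 − 254.49) / 579 = 21.07 / 579 = 0.03639.
Darcy flux q = K · i = 680.0 × 0.03639 = 24.74 m/day.
Seepage velocity v = q / n_e = 24.74 / 0.23 = 107.6 m/day.
Travel time t = L / v = 579 / 107.6 = 5.382 days.

5.38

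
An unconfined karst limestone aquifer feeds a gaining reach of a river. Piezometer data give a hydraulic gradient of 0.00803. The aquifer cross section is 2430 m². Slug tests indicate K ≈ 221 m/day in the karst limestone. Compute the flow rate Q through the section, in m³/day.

4310

Hydraulic gradient i = 0.00803.
Darcy's law: Q = K · A · i = 221.0 × 2430 × 0.008030 = 4312 m³/day.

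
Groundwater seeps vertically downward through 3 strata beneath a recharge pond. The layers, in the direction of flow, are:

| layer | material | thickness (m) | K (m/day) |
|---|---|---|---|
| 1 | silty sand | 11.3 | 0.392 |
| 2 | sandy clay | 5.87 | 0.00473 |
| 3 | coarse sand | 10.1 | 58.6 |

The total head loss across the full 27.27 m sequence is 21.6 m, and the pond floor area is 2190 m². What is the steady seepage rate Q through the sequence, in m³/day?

Flow is perpendicular to layering, so the layers act in series and the equivalent K is the thickness-weighted harmonic mean.
Total thickness L = 11.3 + 5.87 + 10.1 = 27.27 m.
Σ(b_i/K_i) = 11.3/0.392 + 5.87/0.00473 + 10.1/58.6 = 1270 d.
K_eq = L / Σ(b_i/K_i) = 27.27 / 1270 = 0.02147 m/day.
Q = K_eq · A · (Δh/L) = 0.02147 × 2190 × (21.6/27.27) = 37.25 m³/day.

37.2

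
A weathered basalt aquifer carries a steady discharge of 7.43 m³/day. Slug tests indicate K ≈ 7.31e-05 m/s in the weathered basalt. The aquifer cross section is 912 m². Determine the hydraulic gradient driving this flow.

Convert K: 7.31e-05 m/s × 86400 = 6.316 m/day.
From Q = K·A·i, i = Q / (K·A) = 7.43 / (6.316 × 912.0) = 0.001290.

0.00129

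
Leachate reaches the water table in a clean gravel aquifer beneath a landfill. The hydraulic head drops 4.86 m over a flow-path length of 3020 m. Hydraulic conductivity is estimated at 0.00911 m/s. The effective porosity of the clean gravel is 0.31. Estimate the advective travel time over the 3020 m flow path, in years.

2.02

Convert K: 0.00911 m/s × 86400 = 787.1 m/day.
Hydraulic gradient i = Δh / L = 4.86 / 3020 = 0.001609.
Darcy flux q = K · i = 787.1 × 0.001609 = 1.267 m/day.
Seepage velocity v = q / n_e = 1.267 / 0.31 = 4.086 m/day.
Travel time t = L / v = 3020 / 4.086 = 739.1 days = 2.024 years.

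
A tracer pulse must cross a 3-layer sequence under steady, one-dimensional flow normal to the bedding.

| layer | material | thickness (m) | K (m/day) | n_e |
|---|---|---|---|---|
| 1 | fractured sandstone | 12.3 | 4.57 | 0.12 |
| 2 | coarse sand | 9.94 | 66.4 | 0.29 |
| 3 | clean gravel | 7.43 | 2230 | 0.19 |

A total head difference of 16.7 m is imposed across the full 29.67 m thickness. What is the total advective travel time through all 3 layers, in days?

With flow normal to the layers, continuity requires the same specific discharge q through every layer.
Σ(b_i/K_i) = 12.3/4.57 + 9.94/66.4 + 7.43/2230 = 2.844 d.
q = Δh / Σ(b_i/K_i) = 16.7 / 2.844 = 5.871 m/day.
In each layer the seepage velocity is v_i = q/n_i, so the layer transit time is t_i = b_i·n_i / q:
  layer 1 (fractured sandstone): t_1 = 12.3 × 0.12 / 5.871 = 0.2514 d
  layer 2 (coarse sand): t_2 = 9.94 × 0.29 / 5.871 = 0.4910 d
  layer 3 (clean gravel): t_3 = 7.43 × 0.19 / 5.871 = 0.2405 d
Total t = Σ t_i = 0.9829 days.

0.983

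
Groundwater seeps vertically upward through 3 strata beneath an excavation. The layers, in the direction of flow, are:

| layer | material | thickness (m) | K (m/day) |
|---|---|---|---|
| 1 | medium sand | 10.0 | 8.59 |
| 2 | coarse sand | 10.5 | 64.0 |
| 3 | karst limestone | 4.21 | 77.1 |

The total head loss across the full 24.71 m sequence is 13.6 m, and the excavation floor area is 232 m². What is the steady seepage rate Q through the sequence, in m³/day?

2280

Flow is perpendicular to layering, so the layers act in series and the equivalent K is the thickness-weighted harmonic mean.
Total thickness L = 10.0 + 10.5 + 4.21 = 24.71 m.
Σ(b_i/K_i) = 10.0/8.59 + 10.5/64.0 + 4.21/77.1 = 1.383 d.
K_eq = L / Σ(b_i/K_i) = 24.71 / 1.383 = 17.87 m/day.
Q = K_eq · A · (Δh/L) = 17.87 × 232 × (13.6/24.71) = 2282 m³/day.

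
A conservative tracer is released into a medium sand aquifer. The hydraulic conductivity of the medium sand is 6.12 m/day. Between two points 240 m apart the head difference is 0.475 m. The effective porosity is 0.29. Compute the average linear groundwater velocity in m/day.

0.0418

Hydraulic gradient i = Δh / L = 0.475 / 240 = 0.001979.
Darcy flux q = K · i = 6.120 × 0.001979 = 0.01211 m/day.
Seepage velocity v = q / n_e = 0.01211 / 0.29 = 0.04177 m/day.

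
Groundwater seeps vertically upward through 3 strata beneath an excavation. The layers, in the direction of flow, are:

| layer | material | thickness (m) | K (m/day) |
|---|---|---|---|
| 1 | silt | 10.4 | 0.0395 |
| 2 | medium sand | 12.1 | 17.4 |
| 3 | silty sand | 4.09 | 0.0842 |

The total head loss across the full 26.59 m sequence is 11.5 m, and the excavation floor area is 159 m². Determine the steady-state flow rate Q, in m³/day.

5.85

Flow is perpendicular to layering, so the layers act in series and the equivalent K is the thickness-weighted harmonic mean.
Total thickness L = 10.4 + 12.1 + 4.09 = 26.59 m.
Σ(b_i/K_i) = 10.4/0.0395 + 12.1/17.4 + 4.09/0.0842 = 312.6 d.
K_eq = L / Σ(b_i/K_i) = 26.59 / 312.6 = 0.08507 m/day.
Q = K_eq · A · (Δh/L) = 0.08507 × 159 × (11.5/26.59) = 5.850 m³/day.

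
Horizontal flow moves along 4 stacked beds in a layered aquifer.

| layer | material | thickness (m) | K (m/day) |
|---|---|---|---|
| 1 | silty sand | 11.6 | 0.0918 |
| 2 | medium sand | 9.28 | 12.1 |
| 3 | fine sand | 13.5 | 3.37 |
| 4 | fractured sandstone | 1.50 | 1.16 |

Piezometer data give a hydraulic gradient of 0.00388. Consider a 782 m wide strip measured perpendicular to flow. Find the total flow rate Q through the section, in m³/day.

487

Flow is parallel to layering, so each bed carries its own Darcy discharge and the transmissivities add.
Σ(K_i·b_i) = 0.0918×11.6 + 12.1×9.28 + 3.37×13.5 + 1.16×1.50 = 160.6 m²/day.
Hydraulic gradient i = 0.00388.
Q = Σ(K_i·b_i) · W · i = 160.6 × 782 × 0.003880 = 487.2 m³/day.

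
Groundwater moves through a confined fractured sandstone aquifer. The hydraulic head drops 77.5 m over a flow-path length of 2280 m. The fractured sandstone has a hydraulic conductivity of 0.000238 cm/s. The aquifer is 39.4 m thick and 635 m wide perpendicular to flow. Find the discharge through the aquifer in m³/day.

175

Convert K: 0.000238 cm/s × 864 = 0.2056 m/day.
Cross-sectional area A = 635 × 39.4 = 25019 m².
Hydraulic gradient i = Δh / L = 77.5 / 2280 = 0.03399.
Darcy's law: Q = K · A · i = 0.2056 × 25019 × 0.03399 = 174.9 m³/day.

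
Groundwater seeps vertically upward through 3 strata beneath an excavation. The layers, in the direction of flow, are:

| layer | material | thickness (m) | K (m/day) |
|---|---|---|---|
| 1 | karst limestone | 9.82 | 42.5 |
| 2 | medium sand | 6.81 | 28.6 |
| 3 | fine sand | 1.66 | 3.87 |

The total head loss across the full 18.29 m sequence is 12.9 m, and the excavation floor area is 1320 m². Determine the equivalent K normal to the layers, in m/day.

Flow is perpendicular to layering, so the layers act in series and the equivalent K is the thickness-weighted harmonic mean.
Total thickness L = 9.82 + 6.81 + 1.66 = 18.29 m.
Σ(b_i/K_i) = 9.82/42.5 + 6.81/28.6 + 1.66/3.87 = 0.8981 d.
K_eq = L / Σ(b_i/K_i) = 18.29 / 0.8981 = 20.36 m/day.

20.4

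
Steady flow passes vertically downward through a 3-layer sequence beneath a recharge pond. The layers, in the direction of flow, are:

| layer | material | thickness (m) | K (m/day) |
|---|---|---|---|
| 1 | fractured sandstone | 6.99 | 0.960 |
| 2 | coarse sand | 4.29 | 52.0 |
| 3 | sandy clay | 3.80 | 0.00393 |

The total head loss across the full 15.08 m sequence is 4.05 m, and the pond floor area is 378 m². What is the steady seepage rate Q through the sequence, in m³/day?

1.57

Flow is perpendicular to layering, so the layers act in series and the equivalent K is the thickness-weighted harmonic mean.
Total thickness L = 6.99 + 4.29 + 3.80 = 15.08 m.
Σ(b_i/K_i) = 6.99/0.960 + 4.29/52.0 + 3.80/0.00393 = 974.3 d.
K_eq = L / Σ(b_i/K_i) = 15.08 / 974.3 = 0.01548 m/day.
Q = K_eq · A · (Δh/L) = 0.01548 × 378 × (4.05/15.08) = 1.571 m³/day.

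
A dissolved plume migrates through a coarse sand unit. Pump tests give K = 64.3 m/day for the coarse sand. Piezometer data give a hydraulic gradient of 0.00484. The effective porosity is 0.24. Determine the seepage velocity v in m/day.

Hydraulic gradient i = 0.00484.
Darcy flux q = K · i = 64.30 × 0.004840 = 0.3112 m/day.
Seepage velocity v = q / n_e = 0.3112 / 0.24 = 1.297 m/day.

1.30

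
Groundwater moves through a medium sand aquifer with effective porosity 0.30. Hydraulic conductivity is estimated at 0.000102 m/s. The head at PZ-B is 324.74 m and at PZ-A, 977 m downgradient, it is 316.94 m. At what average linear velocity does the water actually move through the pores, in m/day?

0.235

Convert K: 0.000102 m/s × 86400 = 8.813 m/day.
Hydraulic gradient i = (324.74 − 316.94) / 977 = 7.8 / 977 = 0.007984.
Darcy flux q = K · i = 8.813 × 0.007984 = 0.07036 m/day.
Seepage velocity v = q / n_e = 0.07036 / 0.30 = 0.2345 m/day.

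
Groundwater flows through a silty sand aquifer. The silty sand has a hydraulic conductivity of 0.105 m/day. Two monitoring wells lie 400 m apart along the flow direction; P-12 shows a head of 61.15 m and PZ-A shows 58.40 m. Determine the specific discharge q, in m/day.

0.000722

Hydraulic gradient i = (61.15 − 58.40) / 400 = 2.75 / 400 = 0.006875.
Specific discharge q = K · i = 0.1050 × 0.006875 = 0.0007219 m/day.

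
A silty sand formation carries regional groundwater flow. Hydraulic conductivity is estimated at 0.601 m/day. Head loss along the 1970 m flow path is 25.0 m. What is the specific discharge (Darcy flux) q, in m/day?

Hydraulic gradient i = Δh / L = 25.0 / 1970 = 0.01269.
Specific discharge q = K · i = 0.6010 × 0.01269 = 0.007627 m/day.

0.00763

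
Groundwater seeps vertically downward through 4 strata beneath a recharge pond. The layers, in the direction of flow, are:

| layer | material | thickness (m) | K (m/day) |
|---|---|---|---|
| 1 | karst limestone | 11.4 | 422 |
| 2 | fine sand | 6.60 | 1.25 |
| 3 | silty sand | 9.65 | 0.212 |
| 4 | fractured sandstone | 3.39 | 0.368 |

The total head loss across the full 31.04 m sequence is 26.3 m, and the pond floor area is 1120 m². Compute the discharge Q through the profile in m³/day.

491

Flow is perpendicular to layering, so the layers act in series and the equivalent K is the thickness-weighted harmonic mean.
Total thickness L = 11.4 + 6.60 + 9.65 + 3.39 = 31.04 m.
Σ(b_i/K_i) = 11.4/422 + 6.60/1.25 + 9.65/0.212 + 3.39/0.368 = 60.04 d.
K_eq = L / Σ(b_i/K_i) = 31.04 / 60.04 = 0.5170 m/day.
Q = K_eq · A · (Δh/L) = 0.5170 × 1120 × (26.3/31.04) = 490.6 m³/day.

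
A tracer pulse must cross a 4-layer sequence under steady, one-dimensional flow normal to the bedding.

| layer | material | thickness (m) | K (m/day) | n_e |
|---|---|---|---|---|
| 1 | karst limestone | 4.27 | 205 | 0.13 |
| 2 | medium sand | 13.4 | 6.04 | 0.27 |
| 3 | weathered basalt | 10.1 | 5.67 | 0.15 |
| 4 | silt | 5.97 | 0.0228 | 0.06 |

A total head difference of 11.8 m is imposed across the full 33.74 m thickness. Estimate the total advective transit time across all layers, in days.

136

With flow normal to the layers, continuity requires the same specific discharge q through every layer.
Σ(b_i/K_i) = 4.27/205 + 13.4/6.04 + 10.1/5.67 + 5.97/0.0228 = 265.9 d.
q = Δh / Σ(b_i/K_i) = 11.8 / 265.9 = 0.04438 m/day.
In each layer the seepage velocity is v_i = q/n_i, so the layer transit time is t_i = b_i·n_i / q:
  layer 1 (karst limestone): t_1 = 4.27 × 0.13 / 0.04438 = 12.51 d
  layer 2 (medium sand): t_2 = 13.4 × 0.27 / 0.04438 = 81.52 d
  layer 3 (weathered basalt): t_3 = 10.1 × 0.15 / 0.04438 = 34.13 d
  layer 4 (silt): t_4 = 5.97 × 0.06 / 0.04438 = 8.071 d
Total t = Σ t_i = 136.2 days.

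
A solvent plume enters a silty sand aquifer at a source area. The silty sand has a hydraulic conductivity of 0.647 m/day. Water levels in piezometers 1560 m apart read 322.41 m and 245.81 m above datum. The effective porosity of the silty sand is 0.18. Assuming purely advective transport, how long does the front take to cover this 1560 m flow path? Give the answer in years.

24.2

Hydraulic gradient i = (322.41 − 245.81) / 1560 = 76.6 / 1560 = 0.04910.
Darcy flux q = K · i = 0.6470 × 0.04910 = 0.03177 m/day.
Seepage velocity v = q / n_e = 0.03177 / 0.18 = 0.1765 m/day.
Travel time t = L / v = 1560 / 0.1765 = 8839 days = 24.20 years.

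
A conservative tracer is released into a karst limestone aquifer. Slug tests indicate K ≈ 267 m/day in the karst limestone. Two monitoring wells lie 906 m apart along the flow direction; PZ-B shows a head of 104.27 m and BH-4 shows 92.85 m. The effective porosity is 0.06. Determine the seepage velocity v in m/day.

Hydraulic gradient i = (104.27 − 92.85) / 906 = 11.42 / 906 = 0.01260.
Darcy flux q = K · i = 267.0 × 0.01260 = 3.365 m/day.
Seepage velocity v = q / n_e = 3.365 / 0.06 = 56.09 m/day.

56.1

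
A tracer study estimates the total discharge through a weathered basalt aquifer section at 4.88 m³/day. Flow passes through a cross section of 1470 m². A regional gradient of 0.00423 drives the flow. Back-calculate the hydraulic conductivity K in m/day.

0.785

Hydraulic gradient i = 0.00423.
From Q = K·A·i, K = Q / (A·i) = 4.88 / (1470 × 0.004230) = 0.7848 m/day.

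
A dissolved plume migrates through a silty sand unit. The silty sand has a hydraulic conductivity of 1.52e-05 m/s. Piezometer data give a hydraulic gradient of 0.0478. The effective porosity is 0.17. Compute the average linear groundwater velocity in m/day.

Convert K: 1.52e-05 m/s × 86400 = 1.313 m/day.
Hydraulic gradient i = 0.0478.
Darcy flux q = K · i = 1.313 × 0.04780 = 0.06277 m/day.
Seepage velocity v = q / n_e = 0.06277 / 0.17 = 0.3693 m/day.

0.369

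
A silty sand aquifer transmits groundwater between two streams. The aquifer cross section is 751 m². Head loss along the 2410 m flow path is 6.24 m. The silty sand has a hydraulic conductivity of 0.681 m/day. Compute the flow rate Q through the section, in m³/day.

1.32

Hydraulic gradient i = Δh / L = 6.24 / 2410 = 0.002589.
Darcy's law: Q = K · A · i = 0.6810 × 751.0 × 0.002589 = 1.324 m³/day.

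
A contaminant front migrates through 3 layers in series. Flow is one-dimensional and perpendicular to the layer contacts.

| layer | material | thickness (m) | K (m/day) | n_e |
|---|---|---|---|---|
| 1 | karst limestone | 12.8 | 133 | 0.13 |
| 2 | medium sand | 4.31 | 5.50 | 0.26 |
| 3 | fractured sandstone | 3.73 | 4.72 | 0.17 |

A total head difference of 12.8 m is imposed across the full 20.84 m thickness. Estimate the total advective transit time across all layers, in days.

With flow normal to the layers, continuity requires the same specific discharge q through every layer.
Σ(b_i/K_i) = 12.8/133 + 4.31/5.50 + 3.73/4.72 = 1.670 d.
q = Δh / Σ(b_i/K_i) = 12.8 / 1.670 = 7.664 m/day.
In each layer the seepage velocity is v_i = q/n_i, so the layer transit time is t_i = b_i·n_i / q:
  layer 1 (karst limestone): t_1 = 12.8 × 0.13 / 7.664 = 0.2171 d
  layer 2 (medium sand): t_2 = 4.31 × 0.26 / 7.664 = 0.1462 d
  layer 3 (fractured sandstone): t_3 = 3.73 × 0.17 / 7.664 = 0.08274 d
Total t = Σ t_i = 0.4461 days.

0.446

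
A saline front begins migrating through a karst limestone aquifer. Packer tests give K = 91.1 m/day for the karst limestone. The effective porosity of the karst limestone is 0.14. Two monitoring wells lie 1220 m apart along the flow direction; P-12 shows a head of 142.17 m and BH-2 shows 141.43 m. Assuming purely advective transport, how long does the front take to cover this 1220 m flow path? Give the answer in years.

Hydraulic gradient i = (142.17 − 141.43) / 1220 = 0.74 / 1220 = 0.0006066.
Darcy flux q = K · i = 91.10 × 0.0006066 = 0.05526 m/day.
Seepage velocity v = q / n_e = 0.05526 / 0.14 = 0.3947 m/day.
Travel time t = L / v = 1220 / 0.3947 = 3091 days = 8.463 years.

8.46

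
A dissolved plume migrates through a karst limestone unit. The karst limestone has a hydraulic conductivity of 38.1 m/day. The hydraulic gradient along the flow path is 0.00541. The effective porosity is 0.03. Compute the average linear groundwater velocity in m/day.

Hydraulic gradient i = 0.00541.
Darcy flux q = K · i = 38.10 × 0.005410 = 0.2061 m/day.
Seepage velocity v = q / n_e = 0.2061 / 0.03 = 6.871 m/day.

6.87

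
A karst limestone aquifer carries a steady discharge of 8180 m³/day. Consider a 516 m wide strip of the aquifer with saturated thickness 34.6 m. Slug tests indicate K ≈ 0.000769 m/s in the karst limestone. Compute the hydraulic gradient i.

Convert K: 0.000769 m/s × 86400 = 66.44 m/day.
Cross-sectional area A = 516 × 34.6 = 17854 m².
From Q = K·A·i, i = Q / (K·A) = 8180 / (66.44 × 17854) = 0.006896.

0.00690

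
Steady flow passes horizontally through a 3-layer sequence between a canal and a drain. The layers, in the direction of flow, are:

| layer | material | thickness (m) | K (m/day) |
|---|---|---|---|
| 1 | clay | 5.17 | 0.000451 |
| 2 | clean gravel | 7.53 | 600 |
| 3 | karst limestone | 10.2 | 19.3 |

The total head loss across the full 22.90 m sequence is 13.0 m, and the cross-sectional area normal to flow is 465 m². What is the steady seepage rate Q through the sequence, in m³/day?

0.527

Flow is perpendicular to layering, so the layers act in series and the equivalent K is the thickness-weighted harmonic mean.
Total thickness L = 5.17 + 7.53 + 10.2 = 22.90 m.
Σ(b_i/K_i) = 5.17/0.000451 + 7.53/600 + 10.2/19.3 = 11464 d.
K_eq = L / Σ(b_i/K_i) = 22.90 / 11464 = 0.001998 m/day.
Q = K_eq · A · (Δh/L) = 0.001998 × 465 × (13.0/22.90) = 0.5273 m³/day.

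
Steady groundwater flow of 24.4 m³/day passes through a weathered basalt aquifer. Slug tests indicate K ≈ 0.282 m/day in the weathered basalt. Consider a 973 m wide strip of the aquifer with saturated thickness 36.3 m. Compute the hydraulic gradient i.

0.00245

Cross-sectional area A = 973 × 36.3 = 35320 m².
From Q = K·A·i, i = Q / (K·A) = 24.4 / (0.2820 × 35320) = 0.002450.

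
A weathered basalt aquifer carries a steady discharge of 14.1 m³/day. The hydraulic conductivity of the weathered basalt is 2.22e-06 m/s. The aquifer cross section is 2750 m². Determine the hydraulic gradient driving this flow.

Convert K: 2.22e-06 m/s × 86400 = 0.1918 m/day.
From Q = K·A·i, i = Q / (K·A) = 14.1 / (0.1918 × 2750) = 0.02673.

0.0267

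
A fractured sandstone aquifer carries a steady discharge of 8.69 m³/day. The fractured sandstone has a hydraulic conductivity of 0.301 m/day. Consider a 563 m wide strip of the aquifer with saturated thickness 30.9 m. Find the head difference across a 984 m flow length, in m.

Cross-sectional area A = 563 × 30.9 = 17397 m².
From Q = K·A·i, i = Q / (K·A) = 8.69 / (0.3010 × 17397) = 0.001660.
Head loss Δh = i · L = 0.001660 × 984 = 1.633 m.

1.63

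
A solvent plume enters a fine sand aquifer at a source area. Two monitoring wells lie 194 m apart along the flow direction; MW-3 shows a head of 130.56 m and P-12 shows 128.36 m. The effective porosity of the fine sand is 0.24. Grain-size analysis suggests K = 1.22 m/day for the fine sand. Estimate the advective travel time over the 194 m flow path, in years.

Hydraulic gradient i = (130.56 − 128.36) / 194 = 2.2 / 194 = 0.01134.
Darcy flux q = K · i = 1.220 × 0.01134 = 0.01384 m/day.
Seepage velocity v = q / n_e = 0.01384 / 0.24 = 0.05765 m/day.
Travel time t = L / v = 194 / 0.05765 = 3365 days = 9.214 years.

9.21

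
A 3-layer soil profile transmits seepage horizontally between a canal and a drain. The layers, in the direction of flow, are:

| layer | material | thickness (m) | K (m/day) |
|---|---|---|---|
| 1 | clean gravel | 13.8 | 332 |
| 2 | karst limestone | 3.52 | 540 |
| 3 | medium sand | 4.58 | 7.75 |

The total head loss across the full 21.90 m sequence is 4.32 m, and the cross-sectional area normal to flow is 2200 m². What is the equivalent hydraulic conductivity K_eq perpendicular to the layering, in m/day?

34.3

Flow is perpendicular to layering, so the layers act in series and the equivalent K is the thickness-weighted harmonic mean.
Total thickness L = 13.8 + 3.52 + 4.58 = 21.90 m.
Σ(b_i/K_i) = 13.8/332 + 3.52/540 + 4.58/7.75 = 0.6391 d.
K_eq = L / Σ(b_i/K_i) = 21.90 / 0.6391 = 34.27 m/day.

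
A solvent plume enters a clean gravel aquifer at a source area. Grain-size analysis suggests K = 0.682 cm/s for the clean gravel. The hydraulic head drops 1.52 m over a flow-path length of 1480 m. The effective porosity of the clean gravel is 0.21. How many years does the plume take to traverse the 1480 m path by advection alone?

Convert K: 0.682 cm/s × 864 = 589.2 m/day.
Hydraulic gradient i = Δh / L = 1.52 / 1480 = 0.001027.
Darcy flux q = K · i = 589.2 × 0.001027 = 0.6052 m/day.
Seepage velocity v = q / n_e = 0.6052 / 0.21 = 2.882 m/day.
Travel time t = L / v = 1480 / 2.882 = 513.6 days = 1.406 years.

1.41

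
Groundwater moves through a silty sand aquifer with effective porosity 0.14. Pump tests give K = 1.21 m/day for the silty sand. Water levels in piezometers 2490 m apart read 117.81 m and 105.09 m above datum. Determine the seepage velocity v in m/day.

Hydraulic gradient i = (117.81 − 105.09) / 2490 = 12.72 / 2490 = 0.005108.
Darcy flux q = K · i = 1.210 × 0.005108 = 0.006181 m/day.
Seepage velocity v = q / n_e = 0.006181 / 0.14 = 0.04415 m/day.

0.0442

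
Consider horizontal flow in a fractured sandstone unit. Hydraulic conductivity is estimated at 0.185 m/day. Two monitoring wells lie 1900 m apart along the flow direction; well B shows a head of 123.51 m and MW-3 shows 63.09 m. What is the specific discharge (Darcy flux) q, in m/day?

0.00588

Hydraulic gradient i = (123.51 − 63.09) / 1900 = 60.42 / 1900 = 0.03180.
Specific discharge q = K · i = 0.1850 × 0.03180 = 0.005883 m/day.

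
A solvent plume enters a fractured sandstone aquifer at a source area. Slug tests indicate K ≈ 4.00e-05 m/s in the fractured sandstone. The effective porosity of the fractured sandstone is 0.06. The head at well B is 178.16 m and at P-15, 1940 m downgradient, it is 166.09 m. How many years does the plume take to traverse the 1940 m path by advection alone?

Convert K: 4.00e-05 m/s × 86400 = 3.456 m/day.
Hydraulic gradient i = (178.16 − 166.09) / 1940 = 12.07 / 1940 = 0.006222.
Darcy flux q = K · i = 3.456 × 0.006222 = 0.02150 m/day.
Seepage velocity v = q / n_e = 0.02150 / 0.06 = 0.3584 m/day.
Travel time t = L / v = 1940 / 0.3584 = 5413 days = 14.82 years.

14.8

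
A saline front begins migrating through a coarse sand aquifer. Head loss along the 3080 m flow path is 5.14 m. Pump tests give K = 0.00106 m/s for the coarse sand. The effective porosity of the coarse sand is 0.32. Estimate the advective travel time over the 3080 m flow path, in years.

Convert K: 0.00106 m/s × 86400 = 91.58 m/day.
Hydraulic gradient i = Δh / L = 5.14 / 3080 = 0.001669.
Darcy flux q = K · i = 91.58 × 0.001669 = 0.1528 m/day.
Seepage velocity v = q / n_e = 0.1528 / 0.32 = 0.4776 m/day.
Travel time t = L / v = 3080 / 0.4776 = 6449 days = 17.66 years.

17.7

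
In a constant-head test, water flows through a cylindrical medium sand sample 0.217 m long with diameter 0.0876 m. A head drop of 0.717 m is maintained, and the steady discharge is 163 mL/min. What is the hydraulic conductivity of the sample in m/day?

Cross-sectional area A = π·(d/2)² = π × (0.0876/2)² = 0.006027 m².
Convert discharge: 163 mL/min = 2.717e-06 m³/s.
Darcy's law rearranged: K = Q·L / (A·Δh) = 2.717e-06 × 0.217 / (0.006027 × 0.717) = 0.0001364 m/s = 11.79 m/day.

11.8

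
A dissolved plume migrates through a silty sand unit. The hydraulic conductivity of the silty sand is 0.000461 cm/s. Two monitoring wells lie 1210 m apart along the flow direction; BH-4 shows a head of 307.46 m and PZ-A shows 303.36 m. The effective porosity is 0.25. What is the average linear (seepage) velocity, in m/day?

0.00540

Convert K: 0.000461 cm/s × 864 = 0.3983 m/day.
Hydraulic gradient i = (307.46 − 303.36) / 1210 = 4.1 / 1210 = 0.003388.
Darcy flux q = K · i = 0.3983 × 0.003388 = 0.001350 m/day.
Seepage velocity v = q / n_e = 0.001350 / 0.25 = 0.005399 m/day.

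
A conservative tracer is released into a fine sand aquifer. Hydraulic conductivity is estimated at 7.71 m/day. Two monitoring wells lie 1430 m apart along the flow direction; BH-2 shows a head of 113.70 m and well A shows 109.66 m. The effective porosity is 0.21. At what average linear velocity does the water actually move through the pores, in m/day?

0.104

Hydraulic gradient i = (113.70 − 109.66) / 1430 = 4.04 / 1430 = 0.002825.
Darcy flux q = K · i = 7.710 × 0.002825 = 0.02178 m/day.
Seepage velocity v = q / n_e = 0.02178 / 0.21 = 0.1037 m/day.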